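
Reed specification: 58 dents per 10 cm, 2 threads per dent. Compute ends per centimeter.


Formula: EPC = (dents per 10 cm * ends per dent) / 10
Step 1: Total ends per 10 cm = 58 * 2 = 116
Step 2: EPC = 116 / 10 = 11.6 ends/cm

11.6 ends/cm


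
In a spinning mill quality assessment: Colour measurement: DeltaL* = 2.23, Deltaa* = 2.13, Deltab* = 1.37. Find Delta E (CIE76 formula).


Formula: Delta E = sqrt(dL*^2 + da*^2 + db*^2)
Step 1: dL*^2 = 2.23^2 = 4.9729
Step 2: da*^2 = 2.13^2 = 4.5369
Step 3: db*^2 = 1.37^2 = 1.8769
Step 4: Sum = 4.9729 + 4.5369 + 1.8769 = 11.3867
Step 5: Delta E = sqrt(11.3867) = 3.37

3.37 Delta E


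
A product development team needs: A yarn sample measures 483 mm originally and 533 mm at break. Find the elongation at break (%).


Formula: Elongation (%) = ((L_break - L0) / L0) * 100
Step 1: Extension = 533 - 483 = 50 mm
Step 2: Elongation = (50 / 483) * 100
Step 3: Elongation = 0.10352 * 100 = 10.352% ≈ 10.4%

10.4%


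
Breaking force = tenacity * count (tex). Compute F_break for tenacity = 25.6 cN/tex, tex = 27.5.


Formula: Breaking force = Tenacity * Linear density
F = 25.6 cN/tex * 27.5 tex
F = 704.00 cN

704.00 cN


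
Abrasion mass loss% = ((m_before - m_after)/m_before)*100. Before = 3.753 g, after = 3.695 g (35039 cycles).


Formula: Mass loss% = ((m_before - m_after) / m_before) * 100
Step 1: Mass loss = 3.753 - 3.695 = 0.058 g
Step 2: Ratio = 0.058 / 3.753 = 0.0154543
Step 3: Mass loss% = 0.0154543 * 100 = 1.54543% ≈ 1.55%

1.55%


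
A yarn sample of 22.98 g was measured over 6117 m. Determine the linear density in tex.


Formula: Tex = (mass_g / length_m) * 1000
Substituting: Tex = (22.98 / 6117) * 1000
Intermediate: 22.98 / 6117 = 0.00375674 g/m
Tex = 0.00375674 * 1000 = 3.76 tex

3.76 tex


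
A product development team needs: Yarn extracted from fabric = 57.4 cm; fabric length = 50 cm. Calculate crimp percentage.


Formula: Crimp% = ((L_yarn - L_fabric) / L_fabric) * 100
Step 1: Extension = 57.4 - 50 = 7.4 cm
Step 2: Crimp% = (7.4 / 50) * 100
Step 3: Crimp% = 0.148 * 100 = 14.8%

14.8%


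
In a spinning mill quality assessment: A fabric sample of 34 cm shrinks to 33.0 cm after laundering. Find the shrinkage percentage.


Formula: Shrinkage% = ((L_before - L_after) / L_before) * 100
Step 1: Shrinkage = 34 - 33.0 = 1.0 cm
Step 2: Shrinkage% = (1.0 / 34) * 100
Step 3: Shrinkage% = 0.029412 * 100 = 2.9412% ≈ 2.9%

2.9%


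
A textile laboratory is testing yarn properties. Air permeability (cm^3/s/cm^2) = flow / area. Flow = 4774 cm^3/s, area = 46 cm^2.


Formula: Air Permeability = Airflow / Test Area
AP = 4774 cm^3/s / 46 cm^2
AP = 103.8 cm^3/s/cm^2

103.8 cm^3/s/cm^2


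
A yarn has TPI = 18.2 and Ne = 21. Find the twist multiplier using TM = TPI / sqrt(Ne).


Formula: TM = TPI / sqrt(Ne)
Step 1: sqrt(Ne) = sqrt(21) = 4.5826
Step 2: TM = 18.2 / 4.5826 = 3.97

3.97 TM


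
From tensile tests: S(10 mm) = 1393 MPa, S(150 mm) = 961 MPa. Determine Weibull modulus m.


Formula: m = ln(L1/L2) / ln(S2/S1)
Step 1: ln(L1/L2) = ln(10/150) = -2.70805
Step 2: S2/S1 = 961/1393 = 0.68988
Step 3: ln(S2/S1) = ln(0.68988) = -0.37124
Step 4: m = -2.70805 / -0.37124 = 7.29

7.29 (Weibull m)


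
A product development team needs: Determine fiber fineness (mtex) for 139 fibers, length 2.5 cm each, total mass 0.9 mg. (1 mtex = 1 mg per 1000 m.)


Formula: fineness (mtex) = mass (mg) / total length (km) = (mass_mg / total_length_m) * 1000
Step 1: Convert fiber length: 2.5 cm = 0.025 m
Step 2: Total fiber length = 139 * 0.025 = 3.475 m
Step 3: Linear density = 0.9 mg / 3.475 m = 0.2590 mg/m
Step 4: fineness = 0.2590 * 1000 = 259.0 mtex

259.0 mtex


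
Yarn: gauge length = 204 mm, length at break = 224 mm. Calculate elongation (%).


Formula: Elongation (%) = ((L_break - L0) / L0) * 100
Step 1: Extension = 224 - 204 = 20 mm
Step 2: Elongation = (20 / 204) * 100
Step 3: Elongation = 0.098039 * 100 = 9.8039% ≈ 9.8%

9.8%


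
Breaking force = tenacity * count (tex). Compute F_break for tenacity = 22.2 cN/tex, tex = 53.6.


Formula: Breaking force = Tenacity * Linear density
F = 22.2 cN/tex * 53.6 tex
F = 1189.92 cN

1189.92 cN


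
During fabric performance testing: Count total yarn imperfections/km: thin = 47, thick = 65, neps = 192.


Formula: Total = thin places + thick places + neps
Total = 47 + 65 + 192
Total = 304 imperfections/km

304 imperfections/km


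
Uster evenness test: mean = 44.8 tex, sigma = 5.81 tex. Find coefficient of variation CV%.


Formula: CV% = (standard deviation / mean) * 100
Step 1: Ratio = 5.81 / 44.8 = 0.129688
Step 2: CV% = 0.129688 * 100 = 12.9688% ≈ 13.0%

13.0%


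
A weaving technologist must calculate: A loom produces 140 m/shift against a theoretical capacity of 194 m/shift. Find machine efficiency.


Formula: Efficiency% = (Actual output / Theoretical output) * 100
Efficiency% = (140 / 194) * 100
Efficiency% = 0.721649 * 100 = 72.1649% ≈ 72.2%

72.2%


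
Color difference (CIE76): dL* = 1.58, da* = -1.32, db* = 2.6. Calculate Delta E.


Formula: Delta E = sqrt(dL*^2 + da*^2 + db*^2)
Step 1: dL*^2 = 1.58^2 = 2.4964
Step 2: da*^2 = (-1.32)^2 = 1.7424
Step 3: db*^2 = 2.6^2 = 6.76
Step 4: Sum = 2.4964 + 1.7424 + 6.76 = 10.9988
Step 5: Delta E = sqrt(10.9988) = 3.32

3.32 Delta E


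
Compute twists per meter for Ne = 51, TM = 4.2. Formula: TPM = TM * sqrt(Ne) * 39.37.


Formula: TPM = TM * sqrt(Ne) * 39.37
Step 1: sqrt(Ne) = sqrt(51) = 7.1414
Step 2: TM * sqrt(Ne) = 4.2 * 7.1414 = 29.9939
Step 3: TPM = 29.9939 * 39.37 = 1181 twists/m

1181 twists/m


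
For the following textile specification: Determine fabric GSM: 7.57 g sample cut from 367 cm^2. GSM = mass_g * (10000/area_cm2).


Formula: GSM = mass_g / area_m2
Step 1: Convert area: 367 cm^2 = 367 / 10000 = 0.0367 m^2
Step 2: GSM = 7.57 g / 0.0367 m^2 = 206.3 g/m^2

206.3 g/m^2


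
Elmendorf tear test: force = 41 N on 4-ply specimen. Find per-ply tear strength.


Formula: Per-ply strength = Total force / Number of plies
Per-ply = 41 N / 4
Per-ply = 10.25 N

10.25 N


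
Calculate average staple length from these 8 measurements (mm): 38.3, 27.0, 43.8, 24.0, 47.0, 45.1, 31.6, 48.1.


Formula: Mean = sum of lengths / count
Sum = 38.3 + 27.0 + 43.8 + 24.0 + 47.0 + 45.1 + 31.6 + 48.1
Sum = 304.9 mm
Mean = 304.9 / 8 = 38.11 mm

38.11 mm


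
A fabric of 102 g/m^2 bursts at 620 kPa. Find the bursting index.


Formula: Bursting Index = Bursting Strength / Fabric GSM
BI = 620 kPa / 102 g/m^2
BI = 6.078 kPa/(g/m^2)

6.078 kPa/(g/m^2)


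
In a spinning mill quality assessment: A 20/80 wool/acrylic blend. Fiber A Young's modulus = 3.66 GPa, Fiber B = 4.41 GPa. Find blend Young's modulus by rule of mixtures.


Formula: Blend property = (fraction_A * property_A) + (fraction_B * property_B)
Step 1: Contribution A = 20/100 * 3.66 GPa = 0.732 GPa
Step 2: Contribution B = 80/100 * 4.41 GPa = 3.528 GPa
Step 3: Blend Young's modulus = 0.732 + 3.528 = 4.26 GPa

4.26 GPa


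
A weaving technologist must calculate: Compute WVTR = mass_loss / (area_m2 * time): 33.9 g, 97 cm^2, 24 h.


Formula: WVTR = mass_loss / (area * time)
Step 1: Convert area: 97 cm^2 = 0.0097 m^2
Step 2: WVTR = 33.9 g / (0.0097 m^2 * 24 h)
Step 3: WVTR = 33.9 / 0.2328 = 145.6 g/m^2/h

145.6 g/m^2/h


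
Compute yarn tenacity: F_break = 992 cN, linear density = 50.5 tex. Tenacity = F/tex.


Formula: Tenacity = Breaking force / Linear density
Tenacity = 992 cN / 50.5 tex
Tenacity = 19.64 cN/tex

19.64 cN/tex


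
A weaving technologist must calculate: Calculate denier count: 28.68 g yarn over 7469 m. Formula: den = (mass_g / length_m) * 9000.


Formula: den = (mass_g / length_m) * 9000
Substituting: den = (28.68 / 7469) * 9000
Intermediate: 28.68 / 7469 = 0.00383987 g/m
den = 0.00383987 * 9000 = 34.6 denier

34.6 denier


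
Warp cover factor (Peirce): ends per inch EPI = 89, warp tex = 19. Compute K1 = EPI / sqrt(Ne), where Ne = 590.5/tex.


Formula: K1 = EPI / sqrt(Ne), with Ne = 590.5 / tex_warp
Step 1: Ne = 590.5 / 19 = 31.079
Step 2: sqrt(Ne) = sqrt(31.079) = 5.5749
Step 3: K1 = 89 / 5.5749 = 16.0

16.0


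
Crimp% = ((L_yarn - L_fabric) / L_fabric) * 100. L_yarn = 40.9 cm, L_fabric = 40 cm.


Formula: Crimp% = ((L_yarn - L_fabric) / L_fabric) * 100
Step 1: Extension = 40.9 - 40 = 0.9 cm
Step 2: Crimp% = (0.9 / 40) * 100
Step 3: Crimp% = 0.0225 * 100 = 2.25% ≈ 2.3%

2.3%


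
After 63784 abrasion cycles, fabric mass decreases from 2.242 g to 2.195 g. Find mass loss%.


Formula: Mass loss% = ((m_before - m_after) / m_before) * 100
Step 1: Mass loss = 2.242 - 2.195 = 0.047 g
Step 2: Ratio = 0.047 / 2.242 = 0.0209634
Step 3: Mass loss% = 0.0209634 * 100 = 2.09634% ≈ 2.10%

2.10%


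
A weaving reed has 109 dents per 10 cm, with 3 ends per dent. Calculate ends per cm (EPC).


Formula: EPC = (dents per 10 cm * ends per dent) / 10
Step 1: Total ends per 10 cm = 109 * 3 = 327
Step 2: EPC = 327 / 10 = 32.7 ends/cm

32.7 ends/cm


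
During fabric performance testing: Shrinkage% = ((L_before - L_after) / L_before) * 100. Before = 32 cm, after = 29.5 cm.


Formula: Shrinkage% = ((L_before - L_after) / L_before) * 100
Step 1: Shrinkage = 32 - 29.5 = 2.5 cm
Step 2: Shrinkage% = (2.5 / 32) * 100
Step 3: Shrinkage% = 0.078125 * 100 = 7.8125% ≈ 7.8%

7.8%


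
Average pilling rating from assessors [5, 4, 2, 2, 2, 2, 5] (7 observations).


Formula: Mean = sum / count
Sum = 5 + 4 + 2 + 2 + 2 + 2 + 5 = 22
Mean = 22 / 7 = 3.1

3.1


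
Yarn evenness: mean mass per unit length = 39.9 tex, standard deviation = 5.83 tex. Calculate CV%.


Formula: CV% = (standard deviation / mean) * 100
Step 1: Ratio = 5.83 / 39.9 = 0.146115
Step 2: CV% = 0.146115 * 100 = 14.6115% ≈ 14.6%

14.6%


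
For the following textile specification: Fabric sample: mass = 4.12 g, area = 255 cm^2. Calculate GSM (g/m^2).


Formula: GSM = mass_g / area_m2
Step 1: Convert area: 255 cm^2 = 255 / 10000 = 0.0255 m^2
Step 2: GSM = 4.12 g / 0.0255 m^2 = 161.6 g/m^2

161.6 g/m^2


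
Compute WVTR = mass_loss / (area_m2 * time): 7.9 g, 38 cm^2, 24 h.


Formula: WVTR = mass_loss / (area * time)
Step 1: Convert area: 38 cm^2 = 0.0038 m^2
Step 2: WVTR = 7.9 g / (0.0038 m^2 * 24 h)
Step 3: WVTR = 7.9 / 0.0912 = 86.6 g/m^2/h

86.6 g/m^2/h


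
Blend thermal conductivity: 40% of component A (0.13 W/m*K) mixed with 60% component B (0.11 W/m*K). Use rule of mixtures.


Formula: Blend property = (fraction_A * property_A) + (fraction_B * property_B)
Step 1: Contribution A = 40/100 * 0.13 W/m*K = 0.052 W/m*K
Step 2: Contribution B = 60/100 * 0.11 W/m*K = 0.066 W/m*K
Step 3: Blend thermal conductivity = 0.052 + 0.066 = 0.118 W/m*K

0.118 W/m*K


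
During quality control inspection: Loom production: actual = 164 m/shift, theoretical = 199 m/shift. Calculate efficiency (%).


Formula: Efficiency% = (Actual output / Theoretical output) * 100
Efficiency% = (164 / 199) * 100
Efficiency% = 0.824121 * 100 = 82.4121% ≈ 82.4%

82.4%


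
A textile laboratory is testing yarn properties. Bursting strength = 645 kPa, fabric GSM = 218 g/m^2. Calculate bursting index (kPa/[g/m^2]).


Formula: Bursting Index = Bursting Strength / Fabric GSM
BI = 645 kPa / 218 g/m^2
BI = 2.959 kPa/(g/m^2)

2.959 kPa/(g/m^2)


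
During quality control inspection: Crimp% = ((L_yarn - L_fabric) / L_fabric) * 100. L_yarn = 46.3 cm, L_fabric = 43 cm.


Formula: Crimp% = ((L_yarn - L_fabric) / L_fabric) * 100
Step 1: Extension = 46.3 - 43 = 3.3 cm
Step 2: Crimp% = (3.3 / 43) * 100
Step 3: Crimp% = 0.076744 * 100 = 7.6744% ≈ 7.7%

7.7%


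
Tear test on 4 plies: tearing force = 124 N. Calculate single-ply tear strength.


Formula: Per-ply strength = Total force / Number of plies
Per-ply = 124 N / 4
Per-ply = 31 N

31 N


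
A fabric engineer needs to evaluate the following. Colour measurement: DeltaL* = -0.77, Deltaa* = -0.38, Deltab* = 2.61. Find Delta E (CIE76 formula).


Formula: Delta E = sqrt(dL*^2 + da*^2 + db*^2)
Step 1: dL*^2 = (-0.77)^2 = 0.5929
Step 2: da*^2 = (-0.38)^2 = 0.1444
Step 3: db*^2 = 2.61^2 = 6.8121
Step 4: Sum = 0.5929 + 0.1444 + 6.8121 = 7.5494
Step 5: Delta E = sqrt(7.5494) = 2.75

2.75 Delta E


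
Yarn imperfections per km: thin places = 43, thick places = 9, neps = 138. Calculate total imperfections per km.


Formula: Total = thin places + thick places + neps
Total = 43 + 9 + 138
Total = 190 imperfections/km

190 imperfections/km


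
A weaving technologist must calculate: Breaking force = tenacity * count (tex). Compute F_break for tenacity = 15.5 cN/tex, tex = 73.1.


Formula: Breaking force = Tenacity * Linear density
F = 15.5 cN/tex * 73.1 tex
F = 1133.05 cN

1133.05 cN


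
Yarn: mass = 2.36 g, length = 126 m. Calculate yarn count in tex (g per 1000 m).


Formula: Tex = (mass_g / length_m) * 1000
Substituting: Tex = (2.36 / 126) * 1000
Intermediate: 2.36 / 126 = 0.01873016 g/m
Tex = 0.01873016 * 1000 = 18.73 tex

18.73 tex


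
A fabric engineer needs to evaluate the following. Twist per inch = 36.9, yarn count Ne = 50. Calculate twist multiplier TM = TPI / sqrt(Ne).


Formula: TM = TPI / sqrt(Ne)
Step 1: sqrt(Ne) = sqrt(50) = 7.0711
Step 2: TM = 36.9 / 7.0711 = 5.22

5.22 TM


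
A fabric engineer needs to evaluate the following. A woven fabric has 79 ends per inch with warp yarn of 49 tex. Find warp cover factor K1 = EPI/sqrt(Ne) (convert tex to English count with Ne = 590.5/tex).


Formula: K1 = EPI / sqrt(Ne), with Ne = 590.5 / tex_warp
Step 1: Ne = 590.5 / 49 = 12.051
Step 2: sqrt(Ne) = sqrt(12.051) = 3.4715
Step 3: K1 = 79 / 3.4715 = 22.8

22.8


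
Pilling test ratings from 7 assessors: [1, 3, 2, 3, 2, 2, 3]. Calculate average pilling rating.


Formula: Mean = sum / count
Sum = 1 + 3 + 2 + 3 + 2 + 2 + 3 = 16
Mean = 16 / 7 = 2.3

2.3


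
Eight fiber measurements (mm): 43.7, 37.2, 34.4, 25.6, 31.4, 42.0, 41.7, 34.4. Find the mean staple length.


Formula: Mean = sum of lengths / count
Sum = 43.7 + 37.2 + 34.4 + 25.6 + 31.4 + 42.0 + 41.7 + 34.4
Sum = 290.4 mm
Mean = 290.4 / 8 = 36.30 mm

36.30 mm


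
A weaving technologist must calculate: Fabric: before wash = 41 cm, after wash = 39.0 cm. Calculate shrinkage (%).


Formula: Shrinkage% = ((L_before - L_after) / L_before) * 100
Step 1: Shrinkage = 41 - 39.0 = 2.0 cm
Step 2: Shrinkage% = (2.0 / 41) * 100
Step 3: Shrinkage% = 0.04878 * 100 = 4.878% ≈ 4.9%

4.9%


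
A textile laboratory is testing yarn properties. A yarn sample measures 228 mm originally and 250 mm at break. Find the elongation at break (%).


Formula: Elongation (%) = ((L_break - L0) / L0) * 100
Step 1: Extension = 250 - 228 = 22 mm
Step 2: Elongation = (22 / 228) * 100
Step 3: Elongation = 0.096491 * 100 = 9.6491% ≈ 9.6%

9.6%


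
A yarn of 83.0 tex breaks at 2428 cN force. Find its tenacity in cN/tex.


Formula: Tenacity = Breaking force / Linear density
Tenacity = 2428 cN / 83.0 tex
Tenacity = 29.25 cN/tex

29.25 cN/tex


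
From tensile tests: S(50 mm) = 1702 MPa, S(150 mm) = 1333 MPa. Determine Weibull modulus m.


Formula: m = ln(L1/L2) / ln(S2/S1)
Step 1: ln(L1/L2) = ln(50/150) = -1.09861
Step 2: S2/S1 = 1333/1702 = 0.7832
Step 3: ln(S2/S1) = ln(0.7832) = -0.24437
Step 4: m = -1.09861 / -0.24437 = 4.50

4.50 (Weibull m)


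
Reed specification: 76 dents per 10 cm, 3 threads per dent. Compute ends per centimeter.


Formula: EPC = (dents per 10 cm * ends per dent) / 10
Step 1: Total ends per 10 cm = 76 * 3 = 228
Step 2: EPC = 228 / 10 = 22.8 ends/cm

22.8 ends/cm


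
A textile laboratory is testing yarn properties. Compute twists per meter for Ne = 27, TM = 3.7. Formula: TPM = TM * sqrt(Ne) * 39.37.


Formula: TPM = TM * sqrt(Ne) * 39.37
Step 1: sqrt(Ne) = sqrt(27) = 5.1962
Step 2: TM * sqrt(Ne) = 3.7 * 5.1962 = 19.2259
Step 3: TPM = 19.2259 * 39.37 = 757 twists/m

757 twists/m


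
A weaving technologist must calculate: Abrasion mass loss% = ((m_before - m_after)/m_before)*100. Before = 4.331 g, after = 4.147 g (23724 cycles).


Formula: Mass loss% = ((m_before - m_after) / m_before) * 100
Step 1: Mass loss = 4.331 - 4.147 = 0.184 g
Step 2: Ratio = 0.184 / 4.331 = 0.0424844
Step 3: Mass loss% = 0.0424844 * 100 = 4.24844% ≈ 4.25%

4.25%


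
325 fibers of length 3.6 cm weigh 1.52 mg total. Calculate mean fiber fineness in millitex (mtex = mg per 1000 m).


Formula: fineness (mtex) = mass (mg) / total length (km) = (mass_mg / total_length_m) * 1000
Step 1: Convert fiber length: 3.6 cm = 0.036 m
Step 2: Total fiber length = 325 * 0.036 = 11.7 m
Step 3: Linear density = 1.52 mg / 11.7 m = 0.1299 mg/m
Step 4: fineness = 0.1299 * 1000 = 129.9 mtex

129.9 mtex


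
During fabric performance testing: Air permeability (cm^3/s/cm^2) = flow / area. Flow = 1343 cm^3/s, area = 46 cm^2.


Formula: Air Permeability = Airflow / Test Area
AP = 1343 cm^3/s / 46 cm^2
AP = 29.2 cm^3/s/cm^2

29.2 cm^3/s/cm^2


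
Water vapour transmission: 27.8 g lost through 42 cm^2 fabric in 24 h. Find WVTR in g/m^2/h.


Formula: WVTR = mass_loss / (area * time)
Step 1: Convert area: 42 cm^2 = 0.0042 m^2
Step 2: WVTR = 27.8 g / (0.0042 m^2 * 24 h)
Step 3: WVTR = 27.8 / 0.1008 = 275.8 g/m^2/h

275.8 g/m^2/h


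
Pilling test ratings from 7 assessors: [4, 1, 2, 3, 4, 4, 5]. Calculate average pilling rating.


Formula: Mean = sum / count
Sum = 4 + 1 + 2 + 3 + 4 + 4 + 5 = 23
Mean = 23 / 7 = 3.3

3.3


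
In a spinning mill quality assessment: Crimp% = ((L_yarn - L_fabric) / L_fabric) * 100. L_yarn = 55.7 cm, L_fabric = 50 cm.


Formula: Crimp% = ((L_yarn - L_fabric) / L_fabric) * 100
Step 1: Extension = 55.7 - 50 = 5.7 cm
Step 2: Crimp% = (5.7 / 50) * 100
Step 3: Crimp% = 0.114 * 100 = 11.4%

11.4%


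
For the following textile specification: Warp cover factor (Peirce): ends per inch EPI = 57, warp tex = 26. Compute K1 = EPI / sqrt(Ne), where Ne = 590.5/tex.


Formula: K1 = EPI / sqrt(Ne), with Ne = 590.5 / tex_warp
Step 1: Ne = 590.5 / 26 = 22.712
Step 2: sqrt(Ne) = sqrt(22.712) = 4.7657
Step 3: K1 = 57 / 4.7657 = 12.0

12.0


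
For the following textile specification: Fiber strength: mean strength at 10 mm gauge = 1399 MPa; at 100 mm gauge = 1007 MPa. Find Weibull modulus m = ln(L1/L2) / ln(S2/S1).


Formula: m = ln(L1/L2) / ln(S2/S1)
Step 1: ln(L1/L2) = ln(10/100) = -2.30259
Step 2: S2/S1 = 1007/1399 = 0.7198
Step 3: ln(S2/S1) = ln(0.7198) = -0.32878
Step 4: m = -2.30259 / -0.32878 = 7.00

7.00 (Weibull m)


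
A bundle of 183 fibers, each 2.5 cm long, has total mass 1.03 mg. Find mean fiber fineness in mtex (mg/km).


Formula: fineness (mtex) = mass (mg) / total length (km) = (mass_mg / total_length_m) * 1000
Step 1: Convert fiber length: 2.5 cm = 0.025 m
Step 2: Total fiber length = 183 * 0.025 = 4.575 m
Step 3: Linear density = 1.03 mg / 4.575 m = 0.2251 mg/m
Step 4: fineness = 0.2251 * 1000 = 225.1 mtex

225.1 mtex


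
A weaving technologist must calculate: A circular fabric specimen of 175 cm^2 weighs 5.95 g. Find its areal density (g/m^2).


Formula: GSM = mass_g / area_m2
Step 1: Convert area: 175 cm^2 = 175 / 10000 = 0.0175 m^2
Step 2: GSM = 5.95 g / 0.0175 m^2 = 340.0 g/m^2

340.0 g/m^2


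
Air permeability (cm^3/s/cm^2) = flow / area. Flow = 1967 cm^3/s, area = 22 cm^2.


Formula: Air Permeability = Airflow / Test Area
AP = 1967 cm^3/s / 22 cm^2
AP = 89.4 cm^3/s/cm^2

89.4 cm^3/s/cm^2


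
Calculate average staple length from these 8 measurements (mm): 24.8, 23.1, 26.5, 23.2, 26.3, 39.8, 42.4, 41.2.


Formula: Mean = sum of lengths / count
Sum = 24.8 + 23.1 + 26.5 + 23.2 + 26.3 + 39.8 + 42.4 + 41.2
Sum = 247.3 mm
Mean = 247.3 / 8 = 30.91 mm

30.91 mm


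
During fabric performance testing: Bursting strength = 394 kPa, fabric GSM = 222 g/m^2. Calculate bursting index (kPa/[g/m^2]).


Formula: Bursting Index = Bursting Strength / Fabric GSM
BI = 394 kPa / 222 g/m^2
BI = 1.775 kPa/(g/m^2)

1.775 kPa/(g/m^2)


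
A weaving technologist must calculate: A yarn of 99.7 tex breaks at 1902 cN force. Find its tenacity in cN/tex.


Formula: Tenacity = Breaking force / Linear density
Tenacity = 1902 cN / 99.7 tex
Tenacity = 19.08 cN/tex

19.08 cN/tex


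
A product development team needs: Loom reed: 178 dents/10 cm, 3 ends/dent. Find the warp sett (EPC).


Formula: EPC = (dents per 10 cm * ends per dent) / 10
Step 1: Total ends per 10 cm = 178 * 3 = 534
Step 2: EPC = 534 / 10 = 53.4 ends/cm

53.4 ends/cm


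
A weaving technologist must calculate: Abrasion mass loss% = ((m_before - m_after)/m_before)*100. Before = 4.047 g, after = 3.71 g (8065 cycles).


Formula: Mass loss% = ((m_before - m_after) / m_before) * 100
Step 1: Mass loss = 4.047 - 3.71 = 0.337 g
Step 2: Ratio = 0.337 / 4.047 = 0.0832716
Step 3: Mass loss% = 0.0832716 * 100 = 8.32716% ≈ 8.33%

8.33%


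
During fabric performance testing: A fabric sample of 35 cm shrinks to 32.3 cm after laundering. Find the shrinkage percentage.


Formula: Shrinkage% = ((L_before - L_after) / L_before) * 100
Step 1: Shrinkage = 35 - 32.3 = 2.7 cm
Step 2: Shrinkage% = (2.7 / 35) * 100
Step 3: Shrinkage% = 0.077143 * 100 = 7.7143% ≈ 7.7%

7.7%


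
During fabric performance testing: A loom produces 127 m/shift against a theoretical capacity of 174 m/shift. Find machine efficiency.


Formula: Efficiency% = (Actual output / Theoretical output) * 100
Efficiency% = (127 / 174) * 100
Efficiency% = 0.729885 * 100 = 72.9885% ≈ 73.0%

73.0%


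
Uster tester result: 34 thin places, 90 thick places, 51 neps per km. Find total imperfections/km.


Formula: Total = thin places + thick places + neps
Total = 34 + 90 + 51
Total = 175 imperfections/km

175 imperfections/km


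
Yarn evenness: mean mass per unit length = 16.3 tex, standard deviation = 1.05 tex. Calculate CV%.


Formula: CV% = (standard deviation / mean) * 100
Step 1: Ratio = 1.05 / 16.3 = 0.064417
Step 2: CV% = 0.064417 * 100 = 6.4417% ≈ 6.4%

6.4%


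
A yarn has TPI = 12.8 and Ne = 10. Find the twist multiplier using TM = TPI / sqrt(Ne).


Formula: TM = TPI / sqrt(Ne)
Step 1: sqrt(Ne) = sqrt(10) = 3.1623
Step 2: TM = 12.8 / 3.1623 = 4.05

4.05 TM


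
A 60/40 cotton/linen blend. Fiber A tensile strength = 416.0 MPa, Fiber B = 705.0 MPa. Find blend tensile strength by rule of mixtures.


Formula: Blend property = (fraction_A * property_A) + (fraction_B * property_B)
Step 1: Contribution A = 60/100 * 416.0 MPa = 249.6 MPa
Step 2: Contribution B = 40/100 * 705.0 MPa = 282.0 MPa
Step 3: Blend tensile strength = 249.6 + 282.0 = 531.6 MPa

531.6 MPa


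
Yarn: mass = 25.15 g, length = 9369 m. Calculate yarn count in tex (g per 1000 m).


Formula: Tex = (mass_g / length_m) * 1000
Substituting: Tex = (25.15 / 9369) * 1000
Intermediate: 25.15 / 9369 = 0.00268438 g/m
Tex = 0.00268438 * 1000 = 2.68 tex

2.68 tex


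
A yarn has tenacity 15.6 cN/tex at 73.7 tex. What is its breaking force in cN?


Formula: Breaking force = Tenacity * Linear density
F = 15.6 cN/tex * 73.7 tex
F = 1149.72 cN

1149.72 cN


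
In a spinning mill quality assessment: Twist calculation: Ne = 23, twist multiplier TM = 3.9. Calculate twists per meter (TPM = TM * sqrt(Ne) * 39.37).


Formula: TPM = TM * sqrt(Ne) * 39.37
Step 1: sqrt(Ne) = sqrt(23) = 4.7958
Step 2: TM * sqrt(Ne) = 3.9 * 4.7958 = 18.7036
Step 3: TPM = 18.7036 * 39.37 = 736 twists/m

736 twists/m


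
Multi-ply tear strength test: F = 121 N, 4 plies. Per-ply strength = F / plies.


Formula: Per-ply strength = Total force / Number of plies
Per-ply = 121 N / 4
Per-ply = 30.25 N

30.25 N


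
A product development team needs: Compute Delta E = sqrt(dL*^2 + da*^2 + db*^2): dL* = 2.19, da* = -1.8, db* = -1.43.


Formula: Delta E = sqrt(dL*^2 + da*^2 + db*^2)
Step 1: dL*^2 = 2.19^2 = 4.7961
Step 2: da*^2 = (-1.8)^2 = 3.24
Step 3: db*^2 = (-1.43)^2 = 2.0449
Step 4: Sum = 4.7961 + 3.24 + 2.0449 = 10.081
Step 5: Delta E = sqrt(10.081) = 3.18

3.18 Delta E


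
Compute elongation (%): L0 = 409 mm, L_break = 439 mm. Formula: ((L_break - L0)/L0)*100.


Formula: Elongation (%) = ((L_break - L0) / L0) * 100
Step 1: Extension = 439 - 409 = 30 mm
Step 2: Elongation = (30 / 409) * 100
Step 3: Elongation = 0.07335 * 100 = 7.335% ≈ 7.3%

7.3%


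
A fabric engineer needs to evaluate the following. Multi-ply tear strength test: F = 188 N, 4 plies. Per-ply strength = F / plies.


Formula: Per-ply strength = Total force / Number of plies
Per-ply = 188 N / 4
Per-ply = 47 N

47 N


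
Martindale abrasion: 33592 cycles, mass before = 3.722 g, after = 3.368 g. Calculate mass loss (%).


Formula: Mass loss% = ((m_before - m_after) / m_before) * 100
Step 1: Mass loss = 3.722 - 3.368 = 0.354 g
Step 2: Ratio = 0.354 / 3.722 = 0.0951102
Step 3: Mass loss% = 0.0951102 * 100 = 9.51102% ≈ 9.51%

9.51%


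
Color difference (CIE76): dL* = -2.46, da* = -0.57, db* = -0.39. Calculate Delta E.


Formula: Delta E = sqrt(dL*^2 + da*^2 + db*^2)
Step 1: dL*^2 = (-2.46)^2 = 6.0516
Step 2: da*^2 = (-0.57)^2 = 0.3249
Step 3: db*^2 = (-0.39)^2 = 0.1521
Step 4: Sum = 6.0516 + 0.3249 + 0.1521 = 6.5286
Step 5: Delta E = sqrt(6.5286) = 2.56

2.56 Delta E


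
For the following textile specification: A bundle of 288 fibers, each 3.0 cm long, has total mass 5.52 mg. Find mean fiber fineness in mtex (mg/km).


Formula: fineness (mtex) = mass (mg) / total length (km) = (mass_mg / total_length_m) * 1000
Step 1: Convert fiber length: 3.0 cm = 0.03 m
Step 2: Total fiber length = 288 * 0.03 = 8.64 m
Step 3: Linear density = 5.52 mg / 8.64 m = 0.6389 mg/m
Step 4: fineness = 0.6389 * 1000 = 638.9 mtex

638.9 mtex


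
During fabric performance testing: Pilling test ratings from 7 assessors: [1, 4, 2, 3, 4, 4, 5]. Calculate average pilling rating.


Formula: Mean = sum / count
Sum = 1 + 4 + 2 + 3 + 4 + 4 + 5 = 23
Mean = 23 / 7 = 3.3

3.3


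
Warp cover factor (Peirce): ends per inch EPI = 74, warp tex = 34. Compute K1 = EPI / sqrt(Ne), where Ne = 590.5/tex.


Formula: K1 = EPI / sqrt(Ne), with Ne = 590.5 / tex_warp
Step 1: Ne = 590.5 / 34 = 17.368
Step 2: sqrt(Ne) = sqrt(17.368) = 4.1675
Step 3: K1 = 74 / 4.1675 = 17.8

17.8


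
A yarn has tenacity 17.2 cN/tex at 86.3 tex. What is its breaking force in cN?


Formula: Breaking force = Tenacity * Linear density
F = 17.2 cN/tex * 86.3 tex
F = 1484.36 cN

1484.36 cN


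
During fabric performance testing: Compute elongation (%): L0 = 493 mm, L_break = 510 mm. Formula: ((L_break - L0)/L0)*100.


Formula: Elongation (%) = ((L_break - L0) / L0) * 100
Step 1: Extension = 510 - 493 = 17 mm
Step 2: Elongation = (17 / 493) * 100
Step 3: Elongation = 0.034483 * 100 = 3.4483% ≈ 3.4%

3.4%


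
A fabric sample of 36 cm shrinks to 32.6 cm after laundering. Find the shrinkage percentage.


Formula: Shrinkage% = ((L_before - L_after) / L_before) * 100
Step 1: Shrinkage = 36 - 32.6 = 3.4 cm
Step 2: Shrinkage% = (3.4 / 36) * 100
Step 3: Shrinkage% = 0.094444 * 100 = 9.4444% ≈ 9.4%

9.4%


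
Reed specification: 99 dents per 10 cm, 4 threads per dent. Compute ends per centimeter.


Formula: EPC = (dents per 10 cm * ends per dent) / 10
Step 1: Total ends per 10 cm = 99 * 4 = 396
Step 2: EPC = 396 / 10 = 39.6 ends/cm

39.6 ends/cm


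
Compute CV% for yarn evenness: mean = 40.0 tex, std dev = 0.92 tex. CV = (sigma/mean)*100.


Formula: CV% = (standard deviation / mean) * 100
Step 1: Ratio = 0.92 / 40.0 = 0.023
Step 2: CV% = 0.023 * 100 = 2.3%

2.3%


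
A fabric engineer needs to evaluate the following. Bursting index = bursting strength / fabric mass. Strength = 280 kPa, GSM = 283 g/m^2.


Formula: Bursting Index = Bursting Strength / Fabric GSM
BI = 280 kPa / 283 g/m^2
BI = 0.989 kPa/(g/m^2)

0.989 kPa/(g/m^2)


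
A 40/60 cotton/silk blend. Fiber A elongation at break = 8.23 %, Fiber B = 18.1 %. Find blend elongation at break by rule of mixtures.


Formula: Blend property = (fraction_A * property_A) + (fraction_B * property_B)
Step 1: Contribution A = 40/100 * 8.23 % = 3.292 %
Step 2: Contribution B = 60/100 * 18.1 % = 10.86 %
Step 3: Blend elongation at break = 3.292 + 10.86 = 14.152 %

14.152 %


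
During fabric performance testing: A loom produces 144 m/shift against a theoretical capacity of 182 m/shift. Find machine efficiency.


Formula: Efficiency% = (Actual output / Theoretical output) * 100
Efficiency% = (144 / 182) * 100
Efficiency% = 0.791209 * 100 = 79.1209% ≈ 79.1%

79.1%


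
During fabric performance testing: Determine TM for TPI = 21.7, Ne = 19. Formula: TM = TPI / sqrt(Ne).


Formula: TM = TPI / sqrt(Ne)
Step 1: sqrt(Ne) = sqrt(19) = 4.3589
Step 2: TM = 21.7 / 4.3589 = 4.98

4.98 TM


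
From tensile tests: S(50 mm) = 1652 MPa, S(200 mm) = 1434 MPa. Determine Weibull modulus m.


Formula: m = ln(L1/L2) / ln(S2/S1)
Step 1: ln(L1/L2) = ln(50/200) = -1.38629
Step 2: S2/S1 = 1434/1652 = 0.86804
Step 3: ln(S2/S1) = ln(0.86804) = -0.14152
Step 4: m = -1.38629 / -0.14152 = 9.80

9.80 (Weibull m)


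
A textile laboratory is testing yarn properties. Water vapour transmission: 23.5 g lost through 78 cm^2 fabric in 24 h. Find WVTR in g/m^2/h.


Formula: WVTR = mass_loss / (area * time)
Step 1: Convert area: 78 cm^2 = 0.0078 m^2
Step 2: WVTR = 23.5 g / (0.0078 m^2 * 24 h)
Step 3: WVTR = 23.5 / 0.1872 = 125.5 g/m^2/h

125.5 g/m^2/h


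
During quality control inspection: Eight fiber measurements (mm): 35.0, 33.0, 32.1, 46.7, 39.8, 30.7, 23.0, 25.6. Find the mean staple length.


Formula: Mean = sum of lengths / count
Sum = 35.0 + 33.0 + 32.1 + 46.7 + 39.8 + 30.7 + 23.0 + 25.6
Sum = 265.9 mm
Mean = 265.9 / 8 = 33.24 mm

33.24 mm


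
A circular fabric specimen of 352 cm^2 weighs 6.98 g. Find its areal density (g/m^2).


Formula: GSM = mass_g / area_m2
Step 1: Convert area: 352 cm^2 = 352 / 10000 = 0.0352 m^2
Step 2: GSM = 6.98 g / 0.0352 m^2 = 198.3 g/m^2

198.3 g/m^2


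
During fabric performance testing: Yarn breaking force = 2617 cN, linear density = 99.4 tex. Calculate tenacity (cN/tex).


Formula: Tenacity = Breaking force / Linear density
Tenacity = 2617 cN / 99.4 tex
Tenacity = 26.33 cN/tex

26.33 cN/tex


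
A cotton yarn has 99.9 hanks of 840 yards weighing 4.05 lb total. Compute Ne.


Formula: Ne = hanks / mass_lb
Substituting: Ne = 99.9 / 4.05
Ne = 24.7

24.7 Ne


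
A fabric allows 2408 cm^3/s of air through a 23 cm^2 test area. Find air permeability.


Formula: Air Permeability = Airflow / Test Area
AP = 2408 cm^3/s / 23 cm^2
AP = 104.7 cm^3/s/cm^2

104.7 cm^3/s/cm^2


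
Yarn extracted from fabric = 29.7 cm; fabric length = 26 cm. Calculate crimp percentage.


Formula: Crimp% = ((L_yarn - L_fabric) / L_fabric) * 100
Step 1: Extension = 29.7 - 26 = 3.7 cm
Step 2: Crimp% = (3.7 / 26) * 100
Step 3: Crimp% = 0.142308 * 100 = 14.2308% ≈ 14.2%

14.2%


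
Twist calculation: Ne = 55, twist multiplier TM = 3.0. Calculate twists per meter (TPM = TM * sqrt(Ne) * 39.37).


Formula: TPM = TM * sqrt(Ne) * 39.37
Step 1: sqrt(Ne) = sqrt(55) = 7.4162
Step 2: TM * sqrt(Ne) = 3.0 * 7.4162 = 22.2486
Step 3: TPM = 22.2486 * 39.37 = 876 twists/m

876 twists/m


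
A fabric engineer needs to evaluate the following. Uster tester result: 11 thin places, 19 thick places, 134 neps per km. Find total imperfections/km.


Formula: Total = thin places + thick places + neps
Total = 11 + 19 + 134
Total = 164 imperfections/km

164 imperfections/km


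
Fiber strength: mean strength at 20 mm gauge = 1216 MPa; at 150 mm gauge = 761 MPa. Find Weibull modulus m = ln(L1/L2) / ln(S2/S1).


Formula: m = ln(L1/L2) / ln(S2/S1)
Step 1: ln(L1/L2) = ln(20/150) = -2.01490
Step 2: S2/S1 = 761/1216 = 0.62582
Step 3: ln(S2/S1) = ln(0.62582) = -0.46869
Step 4: m = -2.01490 / -0.46869 = 4.30

4.30 (Weibull m)


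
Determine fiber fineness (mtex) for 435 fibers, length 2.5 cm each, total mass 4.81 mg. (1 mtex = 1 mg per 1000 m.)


Formula: fineness (mtex) = mass (mg) / total length (km) = (mass_mg / total_length_m) * 1000
Step 1: Convert fiber length: 2.5 cm = 0.025 m
Step 2: Total fiber length = 435 * 0.025 = 10.875 m
Step 3: Linear density = 4.81 mg / 10.875 m = 0.4423 mg/m
Step 4: fineness = 0.4423 * 1000 = 442.3 mtex

442.3 mtex


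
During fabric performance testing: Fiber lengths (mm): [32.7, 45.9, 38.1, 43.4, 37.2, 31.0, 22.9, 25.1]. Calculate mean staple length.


Formula: Mean = sum of lengths / count
Sum = 32.7 + 45.9 + 38.1 + 43.4 + 37.2 + 31.0 + 22.9 + 25.1
Sum = 276.3 mm
Mean = 276.3 / 8 = 34.54 mm

34.54 mm


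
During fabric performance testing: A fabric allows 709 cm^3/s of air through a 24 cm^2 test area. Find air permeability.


Formula: Air Permeability = Airflow / Test Area
AP = 709 cm^3/s / 24 cm^2
AP = 29.5 cm^3/s/cm^2

29.5 cm^3/s/cm^2


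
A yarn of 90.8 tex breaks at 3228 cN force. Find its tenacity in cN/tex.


Formula: Tenacity = Breaking force / Linear density
Tenacity = 3228 cN / 90.8 tex
Tenacity = 35.55 cN/tex

35.55 cN/tex


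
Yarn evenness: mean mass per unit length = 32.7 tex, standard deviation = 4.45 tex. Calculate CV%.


Formula: CV% = (standard deviation / mean) * 100
Step 1: Ratio = 4.45 / 32.7 = 0.136086
Step 2: CV% = 0.136086 * 100 = 13.6086% ≈ 13.6%

13.6%


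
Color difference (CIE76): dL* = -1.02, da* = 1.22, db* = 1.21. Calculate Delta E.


Formula: Delta E = sqrt(dL*^2 + da*^2 + db*^2)
Step 1: dL*^2 = (-1.02)^2 = 1.0404
Step 2: da*^2 = 1.22^2 = 1.4884
Step 3: db*^2 = 1.21^2 = 1.4641
Step 4: Sum = 1.0404 + 1.4884 + 1.4641 = 3.9929
Step 5: Delta E = sqrt(3.9929) = 2.0

2.0 Delta E


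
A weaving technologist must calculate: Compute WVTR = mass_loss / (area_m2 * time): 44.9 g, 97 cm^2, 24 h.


Formula: WVTR = mass_loss / (area * time)
Step 1: Convert area: 97 cm^2 = 0.0097 m^2
Step 2: WVTR = 44.9 g / (0.0097 m^2 * 24 h)
Step 3: WVTR = 44.9 / 0.2328 = 192.9 g/m^2/h

192.9 g/m^2/h


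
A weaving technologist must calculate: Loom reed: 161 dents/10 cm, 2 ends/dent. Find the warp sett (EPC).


Formula: EPC = (dents per 10 cm * ends per dent) / 10
Step 1: Total ends per 10 cm = 161 * 2 = 322
Step 2: EPC = 322 / 10 = 32.2 ends/cm

32.2 ends/cm


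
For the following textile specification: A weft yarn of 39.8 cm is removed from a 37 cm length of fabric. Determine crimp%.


Formula: Crimp% = ((L_yarn - L_fabric) / L_fabric) * 100
Step 1: Extension = 39.8 - 37 = 2.8 cm
Step 2: Crimp% = (2.8 / 37) * 100
Step 3: Crimp% = 0.075676 * 100 = 7.5676% ≈ 7.6%

7.6%


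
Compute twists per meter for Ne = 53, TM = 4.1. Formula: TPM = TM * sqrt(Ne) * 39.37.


Formula: TPM = TM * sqrt(Ne) * 39.37
Step 1: sqrt(Ne) = sqrt(53) = 7.2801
Step 2: TM * sqrt(Ne) = 4.1 * 7.2801 = 29.8484
Step 3: TPM = 29.8484 * 39.37 = 1175 twists/m

1175 twists/m


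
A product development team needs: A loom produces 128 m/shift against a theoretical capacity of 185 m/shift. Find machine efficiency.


Formula: Efficiency% = (Actual output / Theoretical output) * 100
Efficiency% = (128 / 185) * 100
Efficiency% = 0.691892 * 100 = 69.1892% ≈ 69.2%

69.2%


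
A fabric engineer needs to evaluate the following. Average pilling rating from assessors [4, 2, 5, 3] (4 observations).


Formula: Mean = sum / count
Sum = 4 + 2 + 5 + 3 = 14
Mean = 14 / 4 = 3.5

3.5


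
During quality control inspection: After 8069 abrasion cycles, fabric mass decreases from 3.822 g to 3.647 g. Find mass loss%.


Formula: Mass loss% = ((m_before - m_after) / m_before) * 100
Step 1: Mass loss = 3.822 - 3.647 = 0.175 g
Step 2: Ratio = 0.175 / 3.822 = 0.0457875
Step 3: Mass loss% = 0.0457875 * 100 = 4.57875% ≈ 4.58%

4.58%


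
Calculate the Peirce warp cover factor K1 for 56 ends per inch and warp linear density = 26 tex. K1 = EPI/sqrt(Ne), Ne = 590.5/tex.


Formula: K1 = EPI / sqrt(Ne), with Ne = 590.5 / tex_warp
Step 1: Ne = 590.5 / 26 = 22.712
Step 2: sqrt(Ne) = sqrt(22.712) = 4.7657
Step 3: K1 = 56 / 4.7657 = 11.8

11.8


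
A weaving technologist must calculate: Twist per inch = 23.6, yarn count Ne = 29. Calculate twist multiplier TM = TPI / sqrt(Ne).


Formula: TM = TPI / sqrt(Ne)
Step 1: sqrt(Ne) = sqrt(29) = 5.3852
Step 2: TM = 23.6 / 5.3852 = 4.38

4.38 TM


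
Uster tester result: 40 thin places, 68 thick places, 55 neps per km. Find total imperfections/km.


Formula: Total = thin places + thick places + neps
Total = 40 + 68 + 55
Total = 163 imperfections/km

163 imperfections/km


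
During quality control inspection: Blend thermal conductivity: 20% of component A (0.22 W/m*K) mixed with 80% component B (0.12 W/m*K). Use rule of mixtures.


Formula: Blend property = (fraction_A * property_A) + (fraction_B * property_B)
Step 1: Contribution A = 20/100 * 0.22 W/m*K = 0.044 W/m*K
Step 2: Contribution B = 80/100 * 0.12 W/m*K = 0.096 W/m*K
Step 3: Blend thermal conductivity = 0.044 + 0.096 = 0.14 W/m*K

0.14 W/m*K


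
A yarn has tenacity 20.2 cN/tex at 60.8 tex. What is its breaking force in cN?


Formula: Breaking force = Tenacity * Linear density
F = 20.2 cN/tex * 60.8 tex
F = 1228.16 cN

1228.16 cN


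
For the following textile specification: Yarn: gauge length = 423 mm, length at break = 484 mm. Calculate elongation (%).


Formula: Elongation (%) = ((L_break - L0) / L0) * 100
Step 1: Extension = 484 - 423 = 61 mm
Step 2: Elongation = (61 / 423) * 100
Step 3: Elongation = 0.144208 * 100 = 14.4208% ≈ 14.4%

14.4%


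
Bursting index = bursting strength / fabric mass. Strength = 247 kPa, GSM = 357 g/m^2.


Formula: Bursting Index = Bursting Strength / Fabric GSM
BI = 247 kPa / 357 g/m^2
BI = 0.692 kPa/(g/m^2)

0.692 kPa/(g/m^2)


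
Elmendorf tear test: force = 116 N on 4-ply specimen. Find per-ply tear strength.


Formula: Per-ply strength = Total force / Number of plies
Per-ply = 116 N / 4
Per-ply = 29 N

29 N


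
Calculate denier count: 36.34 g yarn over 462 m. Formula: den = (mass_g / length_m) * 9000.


Formula: den = (mass_g / length_m) * 9000
Substituting: den = (36.34 / 462) * 9000
Intermediate: 36.34 / 462 = 0.07865801 g/m
den = 0.07865801 * 9000 = 707.9 denier

707.9 denier


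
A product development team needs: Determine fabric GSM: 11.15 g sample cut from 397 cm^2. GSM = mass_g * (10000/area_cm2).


Formula: GSM = mass_g / area_m2
Step 1: Convert area: 397 cm^2 = 397 / 10000 = 0.0397 m^2
Step 2: GSM = 11.15 g / 0.0397 m^2 = 280.9 g/m^2

280.9 g/m^2


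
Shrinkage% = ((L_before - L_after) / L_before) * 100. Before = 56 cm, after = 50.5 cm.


Formula: Shrinkage% = ((L_before - L_after) / L_before) * 100
Step 1: Shrinkage = 56 - 50.5 = 5.5 cm
Step 2: Shrinkage% = (5.5 / 56) * 100
Step 3: Shrinkage% = 0.098214 * 100 = 9.8214% ≈ 9.8%

9.8%


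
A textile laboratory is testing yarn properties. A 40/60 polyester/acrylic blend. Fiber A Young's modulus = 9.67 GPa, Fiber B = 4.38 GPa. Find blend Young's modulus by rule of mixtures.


Formula: Blend property = (fraction_A * property_A) + (fraction_B * property_B)
Step 1: Contribution A = 40/100 * 9.67 GPa = 3.868 GPa
Step 2: Contribution B = 60/100 * 4.38 GPa = 2.628 GPa
Step 3: Blend Young's modulus = 3.868 + 2.628 = 6.496 GPa

6.496 GPa


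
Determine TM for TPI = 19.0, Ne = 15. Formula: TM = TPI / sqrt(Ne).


Formula: TM = TPI / sqrt(Ne)
Step 1: sqrt(Ne) = sqrt(15) = 3.873
Step 2: TM = 19.0 / 3.873 = 4.91

4.91 TM


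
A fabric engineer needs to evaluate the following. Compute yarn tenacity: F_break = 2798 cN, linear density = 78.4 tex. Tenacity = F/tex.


Formula: Tenacity = Breaking force / Linear density
Tenacity = 2798 cN / 78.4 tex
Tenacity = 35.69 cN/tex

35.69 cN/tex


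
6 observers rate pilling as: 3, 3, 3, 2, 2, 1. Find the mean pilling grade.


Formula: Mean = sum / count
Sum = 3 + 3 + 3 + 2 + 2 + 1 = 14
Mean = 14 / 6 = 2.3

2.3


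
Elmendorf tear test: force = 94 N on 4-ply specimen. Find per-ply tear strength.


Formula: Per-ply strength = Total force / Number of plies
Per-ply = 94 N / 4
Per-ply = 23.5 N

23.5 N
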